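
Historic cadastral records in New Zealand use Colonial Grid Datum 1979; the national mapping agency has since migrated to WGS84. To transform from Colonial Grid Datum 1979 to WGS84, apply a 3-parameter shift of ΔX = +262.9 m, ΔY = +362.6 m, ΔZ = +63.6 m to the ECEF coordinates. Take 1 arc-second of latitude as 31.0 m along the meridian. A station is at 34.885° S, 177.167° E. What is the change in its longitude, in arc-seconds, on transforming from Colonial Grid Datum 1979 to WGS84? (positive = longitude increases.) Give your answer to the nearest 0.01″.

sin φ = -0.571931, cos φ = 0.820302, sin λ = 0.049425, cos λ = -0.998778.
East component: ΔE = −sin λ·ΔX + cos λ·ΔY = −(0.049425)(262.9) + (-0.998778)(362.6) = -375.15 m.
1° of latitude spans 3600 × 31.00 = 111600 m; at latitude φ, 1° of longitude spans that × cos φ = 91545.7 m, so Δλ = -375.15 / 91545.7 × 3600 = -14.753″.

Δλ = -14.75″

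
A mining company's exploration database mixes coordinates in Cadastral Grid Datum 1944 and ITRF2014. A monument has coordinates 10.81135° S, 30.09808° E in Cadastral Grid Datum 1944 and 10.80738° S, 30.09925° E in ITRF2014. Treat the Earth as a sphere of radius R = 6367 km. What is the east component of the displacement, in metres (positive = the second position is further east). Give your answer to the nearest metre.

Δφ = -10.80738° − -10.81135° = +0.00397°; Δλ = 30.09925° − 30.09808° = +0.00117°.
1° along a meridian = πR/180 = 111125 m.
ΔN = Δφ × 111125 = 441.2 m; ΔE = Δλ × 111125 × cos(-10.81135°) = +0.00117 × 111125 × 0.982250 = 127.7 m.

ΔE = 128 m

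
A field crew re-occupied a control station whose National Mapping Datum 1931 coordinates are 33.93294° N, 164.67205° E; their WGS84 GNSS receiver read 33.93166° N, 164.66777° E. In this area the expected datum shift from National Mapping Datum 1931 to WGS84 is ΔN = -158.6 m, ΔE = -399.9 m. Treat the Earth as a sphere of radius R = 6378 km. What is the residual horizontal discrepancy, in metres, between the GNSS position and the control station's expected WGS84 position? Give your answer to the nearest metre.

17 m

Observed coordinate differences: Δφ = -0.00128°, Δλ = -0.00428°.
Converting to metres (1° lat = 111317 m, cos φ = 0.829691): observed ΔN = -142.5 m, observed ΔE = -395.3 m.
Subtracting the expected shift leaves a residual of -142.5 − (-158.6) = 16.1 m north and -395.3 − (-399.9) = 4.6 m east.
Residual distance = √(16.1² + 4.6²) = 16.8 m.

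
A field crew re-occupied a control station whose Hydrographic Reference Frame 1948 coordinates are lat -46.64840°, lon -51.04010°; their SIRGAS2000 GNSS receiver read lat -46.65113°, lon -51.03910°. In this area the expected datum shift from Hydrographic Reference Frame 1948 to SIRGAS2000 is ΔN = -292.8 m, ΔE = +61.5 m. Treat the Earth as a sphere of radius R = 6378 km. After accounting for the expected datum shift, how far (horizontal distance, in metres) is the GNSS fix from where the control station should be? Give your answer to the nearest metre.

Observed coordinate differences: Δφ = -0.00273°, Δλ = +0.00100°.
Converting to metres (1° lat = 111317 m, cos φ = 0.686473): observed ΔN = -303.9 m, observed ΔE = 76.4 m.
Subtracting the expected shift leaves a residual of -303.9 − (-292.8) = -11.1 m north and 76.4 − (61.5) = 14.9 m east.
Residual distance = √((-11.1)² + 14.9²) = 18.6 m.

19 m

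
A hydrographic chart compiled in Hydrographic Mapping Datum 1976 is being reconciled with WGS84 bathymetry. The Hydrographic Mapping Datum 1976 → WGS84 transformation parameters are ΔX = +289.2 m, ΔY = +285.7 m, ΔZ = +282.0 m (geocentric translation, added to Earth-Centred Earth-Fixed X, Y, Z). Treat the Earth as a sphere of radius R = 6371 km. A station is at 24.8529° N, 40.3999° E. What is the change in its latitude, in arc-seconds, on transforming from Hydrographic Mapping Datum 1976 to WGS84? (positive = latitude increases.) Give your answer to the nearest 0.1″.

Δφ = 2.8″

sin φ = 0.420290, cos φ = 0.907390, sin λ = 0.648119, cos λ = 0.761539.
North component: ΔN = −sin φ cos λ·ΔX − sin φ sin λ·ΔY + cos φ·ΔZ = −(0.420290)(0.761539)(289.2) − (0.420290)(0.648119)(285.7) + (0.907390)(282.0) = 85.50 m.
1° of latitude spans πR/180 = 111195 m, so Δφ = 85.50 / 111195 × 3600 = 2.768″.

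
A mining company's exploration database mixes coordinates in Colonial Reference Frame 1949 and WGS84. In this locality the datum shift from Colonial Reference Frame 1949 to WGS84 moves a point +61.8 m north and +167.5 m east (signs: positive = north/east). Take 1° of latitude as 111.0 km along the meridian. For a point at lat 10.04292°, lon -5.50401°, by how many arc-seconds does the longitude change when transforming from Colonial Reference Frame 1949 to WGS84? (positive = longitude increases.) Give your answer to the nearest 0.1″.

At latitude 10.04292°, cos φ = 0.984677.
1° of longitude at this latitude = 111.0 × cos φ = 109.30 km, so Δλ = 167.5 / 109299.2 = 0.0015325° = 5.517″.

Δλ = 5.5″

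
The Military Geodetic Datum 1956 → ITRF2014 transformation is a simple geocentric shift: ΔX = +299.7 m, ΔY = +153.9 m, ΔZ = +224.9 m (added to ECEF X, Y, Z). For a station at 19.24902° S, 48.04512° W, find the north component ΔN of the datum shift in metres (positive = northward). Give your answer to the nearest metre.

The local north axis is (−sin φ cos λ, −sin φ sin λ, cos φ), giving ΔN = 66.055 − 37.732 + 212.327 = 240.65 m.

ΔN = 241 m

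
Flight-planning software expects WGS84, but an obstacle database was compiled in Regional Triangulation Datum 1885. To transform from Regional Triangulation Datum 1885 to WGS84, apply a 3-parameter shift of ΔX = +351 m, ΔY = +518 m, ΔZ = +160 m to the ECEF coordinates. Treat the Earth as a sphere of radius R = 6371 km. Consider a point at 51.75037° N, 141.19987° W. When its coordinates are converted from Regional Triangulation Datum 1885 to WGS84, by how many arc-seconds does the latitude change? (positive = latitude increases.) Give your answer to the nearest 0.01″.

Δφ = 18.41″

sin φ = 0.785321, cos φ = 0.619089, sin λ = -0.626606, cos λ = -0.779337.
North component: ΔN = −sin φ cos λ·ΔX − sin φ sin λ·ΔY + cos φ·ΔZ = −(0.785321)(-0.779337)(351) − (0.785321)(-0.626606)(518) + (0.619089)(160) = 568.78 m.
1° of latitude spans πR/180 = 111195 m, so Δφ = 568.78 / 111195 × 3600 = 18.414″.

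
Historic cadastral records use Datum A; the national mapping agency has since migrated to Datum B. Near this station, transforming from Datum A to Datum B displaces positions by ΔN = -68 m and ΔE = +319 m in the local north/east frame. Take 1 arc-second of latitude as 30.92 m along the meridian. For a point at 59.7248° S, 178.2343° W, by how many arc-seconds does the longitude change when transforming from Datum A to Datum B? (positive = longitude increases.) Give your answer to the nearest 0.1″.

Δλ = 20.5″

At latitude -59.7248°, cos φ = 0.504154.
1″ of longitude at this latitude = 30.92 × cos φ = 15.5884 m, so Δλ = 319.0 / 15.5884 = 20.464″.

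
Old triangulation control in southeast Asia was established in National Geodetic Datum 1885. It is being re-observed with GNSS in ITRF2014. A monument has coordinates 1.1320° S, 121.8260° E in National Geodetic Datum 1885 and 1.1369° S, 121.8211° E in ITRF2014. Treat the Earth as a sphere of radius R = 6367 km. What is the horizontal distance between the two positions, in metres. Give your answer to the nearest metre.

Δφ = -1.1369° − -1.1320° = -0.0049°; Δλ = 121.8211° − 121.8260° = -0.0049°.
1° along a meridian = πR/180 = 111125 m.
ΔN = Δφ × 111125 = -544.5 m; ΔE = Δλ × 111125 × cos(-1.1320°) = -0.0049 × 111125 × 0.999805 = -544.4 m.
Distance = √(ΔE² + ΔN²) = √((-544.4)² + (-544.5)²) = 770.0 m.

770 m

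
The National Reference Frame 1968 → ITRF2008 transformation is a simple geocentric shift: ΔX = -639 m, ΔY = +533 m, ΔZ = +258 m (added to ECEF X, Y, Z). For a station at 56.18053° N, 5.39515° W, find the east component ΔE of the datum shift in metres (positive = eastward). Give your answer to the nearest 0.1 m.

The local east axis at (φ, λ) is (−sin λ, cos λ, 0), so ΔE = −sin(-5.39515°)·(-639) + cos(-5.39515°)·533 = 470.56 m.

ΔE = 470.6 m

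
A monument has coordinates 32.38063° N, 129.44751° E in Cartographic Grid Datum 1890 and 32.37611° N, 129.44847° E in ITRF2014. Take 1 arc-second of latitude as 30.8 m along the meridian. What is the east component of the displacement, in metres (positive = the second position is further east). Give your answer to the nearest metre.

Δφ = 32.37611° − 32.38063° = -0.00452°; Δλ = 129.44847° − 129.44751° = +0.00096°.
1° of latitude = 3600 × 30.80 = 110880 m.
ΔN = Δφ × 110880 = -501.2 m; ΔE = Δλ × 110880 × cos(32.38063°) = +0.00096 × 110880 × 0.844509 = 89.9 m.

ΔE = 90 m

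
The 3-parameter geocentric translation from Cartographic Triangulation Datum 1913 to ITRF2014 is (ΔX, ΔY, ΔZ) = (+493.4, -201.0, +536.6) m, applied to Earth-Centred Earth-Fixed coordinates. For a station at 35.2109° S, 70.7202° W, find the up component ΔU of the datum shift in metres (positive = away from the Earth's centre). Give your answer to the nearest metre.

At φ = -35.2109°, λ = -70.7202°: sin φ = -0.576588, cos φ = 0.817035, sin λ = -0.943917, cos λ = 0.330182.
ΔU = cos φ cos λ·ΔX + cos φ sin λ·ΔY + sin φ·ΔZ = (0.817035)(0.330182)(493.4) + (0.817035)(-0.943917)(-201.0) + (-0.576588)(536.6) = -21.28 m.

ΔU = -21 m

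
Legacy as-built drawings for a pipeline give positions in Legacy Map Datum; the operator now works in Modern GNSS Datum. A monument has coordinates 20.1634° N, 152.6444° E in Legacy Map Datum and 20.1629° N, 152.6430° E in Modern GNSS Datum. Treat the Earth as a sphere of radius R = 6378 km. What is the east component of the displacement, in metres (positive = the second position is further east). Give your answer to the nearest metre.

ΔE = -146 m

Δφ = 20.1629° − 20.1634° = -0.0005°; Δλ = 152.6430° − 152.6444° = -0.0014°.
1° along a meridian = πR/180 = 111317 m.
ΔN = Δφ × 111317 = -55.7 m; ΔE = Δλ × 111317 × cos(20.1634°) = -0.0014 × 111317 × 0.938713 = -146.3 m.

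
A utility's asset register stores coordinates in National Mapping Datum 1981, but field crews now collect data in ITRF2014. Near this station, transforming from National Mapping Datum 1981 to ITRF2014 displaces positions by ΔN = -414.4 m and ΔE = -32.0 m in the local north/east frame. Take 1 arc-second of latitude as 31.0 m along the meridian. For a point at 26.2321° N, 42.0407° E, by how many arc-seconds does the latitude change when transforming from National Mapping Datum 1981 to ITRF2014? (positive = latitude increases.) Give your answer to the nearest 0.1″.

Δφ = -13.4″

1″ of latitude = 31.00 m, so Δφ = -414.4 / 31.00 = -13.368″.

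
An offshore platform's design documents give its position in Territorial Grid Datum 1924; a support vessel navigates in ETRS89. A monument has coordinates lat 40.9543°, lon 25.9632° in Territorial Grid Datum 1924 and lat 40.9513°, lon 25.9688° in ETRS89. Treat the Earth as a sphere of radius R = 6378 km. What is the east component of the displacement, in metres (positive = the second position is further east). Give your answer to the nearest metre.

ΔE = 471 m

Δφ = 40.9513° − 40.9543° = -0.0030°; Δλ = 25.9688° − 25.9632° = +0.0056°.
1° along a meridian = πR/180 = 111317 m.
ΔN = Δφ × 111317 = -334.0 m; ΔE = Δλ × 111317 × cos(40.9543°) = +0.0056 × 111317 × 0.755233 = 470.8 m.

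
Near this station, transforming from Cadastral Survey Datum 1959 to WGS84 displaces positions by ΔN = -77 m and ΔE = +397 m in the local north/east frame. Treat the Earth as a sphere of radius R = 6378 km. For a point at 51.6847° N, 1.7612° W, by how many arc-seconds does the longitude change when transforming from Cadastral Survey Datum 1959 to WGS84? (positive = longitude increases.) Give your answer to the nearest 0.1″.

Δλ = 20.7″

At latitude 51.6847°, cos φ = 0.619989.
One radian of longitude at latitude φ spans R cos φ, so Δλ = ΔE / (R cos φ) = 397.0 / (6378000 × 0.619989) = 1.0040e-04 rad = 20.708″.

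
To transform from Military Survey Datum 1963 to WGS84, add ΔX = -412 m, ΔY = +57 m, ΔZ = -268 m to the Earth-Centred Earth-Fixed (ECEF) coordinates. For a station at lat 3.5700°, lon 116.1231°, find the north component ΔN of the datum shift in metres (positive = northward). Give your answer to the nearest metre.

At φ = 3.5700°, λ = 116.1231°: sin φ = 0.062268, cos φ = 0.998059, sin λ = 0.897850, cos λ = -0.440301.
ΔN = −sin φ cos λ·ΔX − sin φ sin λ·ΔY + cos φ·ΔZ = −(0.062268)(-0.440301)(-412) − (0.062268)(0.897850)(57) + (0.998059)(-268) = -281.96 m.

ΔN = -282 m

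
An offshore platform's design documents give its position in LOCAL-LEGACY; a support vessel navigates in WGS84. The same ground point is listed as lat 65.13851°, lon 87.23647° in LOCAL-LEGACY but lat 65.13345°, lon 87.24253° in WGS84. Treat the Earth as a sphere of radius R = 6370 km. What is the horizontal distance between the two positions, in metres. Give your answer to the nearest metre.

Δφ = 65.13345° − 65.13851° = -0.00506°; Δλ = 87.24253° − 87.23647° = +0.00606°.
1° along a meridian = πR/180 = 111177 m.
ΔN = Δφ × 111177 = -562.6 m; ΔE = Δλ × 111177 × cos(65.13851°) = +0.00606 × 111177 × 0.420426 = 283.3 m.
Distance = √(ΔE² + ΔN²) = √(283.3² + (-562.6)²) = 629.8 m.

630 m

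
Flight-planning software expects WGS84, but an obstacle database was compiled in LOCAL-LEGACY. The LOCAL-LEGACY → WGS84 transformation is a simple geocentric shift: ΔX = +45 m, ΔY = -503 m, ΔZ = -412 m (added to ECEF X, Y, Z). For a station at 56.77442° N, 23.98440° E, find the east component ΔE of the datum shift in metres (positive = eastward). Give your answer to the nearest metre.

The local east axis at (φ, λ) is (−sin λ, cos λ, 0), so ΔE = −sin(23.98440°)·45 + cos(23.98440°)·(-503) = -477.86 m.

ΔE = -478 m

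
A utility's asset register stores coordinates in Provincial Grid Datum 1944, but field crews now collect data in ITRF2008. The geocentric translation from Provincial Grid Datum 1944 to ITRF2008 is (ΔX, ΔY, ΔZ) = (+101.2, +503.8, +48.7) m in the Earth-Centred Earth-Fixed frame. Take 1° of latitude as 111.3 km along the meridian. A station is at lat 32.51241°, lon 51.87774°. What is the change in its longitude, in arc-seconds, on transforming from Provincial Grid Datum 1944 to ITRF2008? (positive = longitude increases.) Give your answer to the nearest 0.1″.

Δλ = 8.9″

sin φ = 0.537482, cos φ = 0.843275, sin λ = 0.786695, cos λ = 0.617342.
East component: ΔE = −sin λ·ΔX + cos λ·ΔY = −(0.786695)(101.2) + (0.617342)(503.8) = 231.40 m.
1° of latitude spans 111300 m; at latitude φ, 1° of longitude spans that × cos φ = 93856.5 m, so Δλ = 231.40 / 93856.5 × 3600 = 8.876″.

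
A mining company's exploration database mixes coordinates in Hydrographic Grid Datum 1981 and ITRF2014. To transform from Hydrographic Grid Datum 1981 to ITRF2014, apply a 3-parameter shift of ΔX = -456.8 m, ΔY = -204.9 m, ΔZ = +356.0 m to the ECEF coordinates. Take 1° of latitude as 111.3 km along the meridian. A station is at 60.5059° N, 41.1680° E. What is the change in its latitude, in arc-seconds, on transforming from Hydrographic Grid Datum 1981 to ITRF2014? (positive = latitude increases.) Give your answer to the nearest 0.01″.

Δφ = 19.15″

sin φ = 0.870406, cos φ = 0.492334, sin λ = 0.658269, cos λ = 0.752783.
North component: ΔN = −sin φ cos λ·ΔX − sin φ sin λ·ΔY + cos φ·ΔZ = −(0.870406)(0.752783)(-456.8) − (0.870406)(0.658269)(-204.9) + (0.492334)(356.0) = 591.98 m.
1° of latitude spans 111300 m, so Δφ = 591.98 / 111300 × 3600 = 19.148″.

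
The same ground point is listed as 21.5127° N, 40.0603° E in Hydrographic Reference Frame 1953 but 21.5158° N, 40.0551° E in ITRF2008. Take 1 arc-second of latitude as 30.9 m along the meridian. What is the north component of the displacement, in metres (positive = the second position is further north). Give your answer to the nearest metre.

ΔN = 345 m

Δφ = 21.5158° − 21.5127° = +0.0031°; Δλ = 40.0551° − 40.0603° = -0.0052°.
1° of latitude = 3600 × 30.90 = 111240 m.
ΔN = Δφ × 111240 = 344.8 m; ΔE = Δλ × 111240 × cos(21.5127°) = -0.0052 × 111240 × 0.930336 = -538.2 m.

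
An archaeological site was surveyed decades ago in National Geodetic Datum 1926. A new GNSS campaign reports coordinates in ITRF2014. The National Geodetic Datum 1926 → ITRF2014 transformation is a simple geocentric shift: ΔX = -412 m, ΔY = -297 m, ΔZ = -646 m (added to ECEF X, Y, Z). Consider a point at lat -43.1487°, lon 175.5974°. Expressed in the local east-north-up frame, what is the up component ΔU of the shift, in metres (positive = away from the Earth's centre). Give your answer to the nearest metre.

The local up (radial) axis is (cos φ cos λ, cos φ sin λ, sin φ), giving ΔU = 299.701 − 16.634 + 441.796 = 724.86 m.

ΔU = 725 m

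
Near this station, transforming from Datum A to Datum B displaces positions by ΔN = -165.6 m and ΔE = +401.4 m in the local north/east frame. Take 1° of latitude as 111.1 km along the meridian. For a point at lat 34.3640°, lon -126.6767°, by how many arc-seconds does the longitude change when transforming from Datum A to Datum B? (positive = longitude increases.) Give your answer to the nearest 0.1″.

At latitude 34.3640°, cos φ = 0.825468.
1° of longitude at this latitude = 111.1 × cos φ = 91.71 km, so Δλ = 401.4 / 91709.5 = 0.0043769° = 15.757″.

Δλ = 15.8″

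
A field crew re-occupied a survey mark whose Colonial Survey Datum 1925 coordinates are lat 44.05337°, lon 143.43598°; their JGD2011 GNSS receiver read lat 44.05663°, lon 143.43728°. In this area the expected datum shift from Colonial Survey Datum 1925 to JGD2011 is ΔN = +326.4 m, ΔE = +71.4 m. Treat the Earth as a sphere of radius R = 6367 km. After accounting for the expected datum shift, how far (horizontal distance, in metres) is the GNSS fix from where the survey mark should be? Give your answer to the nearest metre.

Observed coordinate differences: Δφ = +0.00326°, Δλ = +0.00130°.
Converting to metres (1° lat = 111125 m, cos φ = 0.718692): observed ΔN = 362.3 m, observed ΔE = 103.8 m.
Subtracting the expected shift leaves a residual of 362.3 − (326.4) = 35.9 m north and 103.8 − (71.4) = 32.4 m east.
Residual distance = √(35.9² + 32.4²) = 48.4 m.

48 m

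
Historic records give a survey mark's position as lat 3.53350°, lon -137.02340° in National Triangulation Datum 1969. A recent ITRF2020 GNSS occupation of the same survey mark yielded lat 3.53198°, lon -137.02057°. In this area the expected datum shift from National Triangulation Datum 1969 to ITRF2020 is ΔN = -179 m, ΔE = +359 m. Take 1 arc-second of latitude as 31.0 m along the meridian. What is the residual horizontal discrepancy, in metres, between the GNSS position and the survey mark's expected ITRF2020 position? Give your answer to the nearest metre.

Observed coordinate differences: Δφ = -0.00152°, Δλ = +0.00283°.
Converting to metres (1° lat = 111600 m, cos φ = 0.998099): observed ΔN = -169.6 m, observed ΔE = 315.2 m.
Subtracting the expected shift leaves a residual of -169.6 − (-179) = 9.4 m north and 315.2 − (359) = -43.8 m east.
Residual distance = √(9.4² + (-43.8)²) = 44.8 m.

45 m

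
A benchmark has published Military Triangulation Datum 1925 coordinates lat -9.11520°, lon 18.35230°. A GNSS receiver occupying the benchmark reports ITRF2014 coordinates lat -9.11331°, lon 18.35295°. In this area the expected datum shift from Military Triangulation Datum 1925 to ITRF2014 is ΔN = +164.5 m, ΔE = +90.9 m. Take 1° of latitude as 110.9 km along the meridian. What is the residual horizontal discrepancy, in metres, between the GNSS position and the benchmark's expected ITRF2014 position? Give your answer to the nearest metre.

49 m

Observed coordinate differences: Δφ = +0.00189°, Δλ = +0.00065°.
Converting to metres (1° lat = 110900 m, cos φ = 0.987372): observed ΔN = 209.6 m, observed ΔE = 71.2 m.
Subtracting the expected shift leaves a residual of 209.6 − (164.5) = 45.1 m north and 71.2 − (90.9) = -19.7 m east.
Residual distance = √(45.1² + (-19.7)²) = 49.2 m.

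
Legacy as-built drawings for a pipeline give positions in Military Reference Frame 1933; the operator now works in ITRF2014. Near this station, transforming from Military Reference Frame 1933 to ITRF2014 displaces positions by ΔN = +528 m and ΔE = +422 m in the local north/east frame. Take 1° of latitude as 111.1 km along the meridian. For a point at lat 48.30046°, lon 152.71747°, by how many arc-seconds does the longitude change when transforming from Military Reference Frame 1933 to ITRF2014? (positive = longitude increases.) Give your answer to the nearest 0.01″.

Δλ = 20.56″

At latitude 48.30046°, cos φ = 0.665224.
1° of longitude at this latitude = 111.1 × cos φ = 73.91 km, so Δλ = 422.0 / 73906.4 = 0.0057099° = 20.556″.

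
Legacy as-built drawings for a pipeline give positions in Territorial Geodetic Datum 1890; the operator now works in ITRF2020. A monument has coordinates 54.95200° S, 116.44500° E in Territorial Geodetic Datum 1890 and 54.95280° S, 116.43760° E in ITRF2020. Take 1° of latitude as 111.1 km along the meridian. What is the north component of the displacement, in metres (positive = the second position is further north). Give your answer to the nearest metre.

ΔN = -89 m

Δφ = -54.95280° − -54.95200° = -0.00080°; Δλ = 116.43760° − 116.44500° = -0.00740°.
ΔN = Δφ × 111100 = -88.9 m; ΔE = Δλ × 111100 × cos(-54.95200°) = -0.00740 × 111100 × 0.574262 = -472.1 m.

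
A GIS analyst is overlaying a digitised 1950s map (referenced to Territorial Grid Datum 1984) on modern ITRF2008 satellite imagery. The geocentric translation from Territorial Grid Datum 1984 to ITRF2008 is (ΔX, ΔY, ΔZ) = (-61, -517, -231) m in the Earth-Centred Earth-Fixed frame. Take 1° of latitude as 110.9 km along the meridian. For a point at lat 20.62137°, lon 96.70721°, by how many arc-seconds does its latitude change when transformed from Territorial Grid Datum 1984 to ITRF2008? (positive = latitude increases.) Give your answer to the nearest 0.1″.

Δφ = -1.2″

sin φ = 0.352191, cos φ = 0.935928, sin λ = 0.993156, cos λ = -0.116796.
North component: ΔN = −sin φ cos λ·ΔX − sin φ sin λ·ΔY + cos φ·ΔZ = −(0.352191)(-0.116796)(-61) − (0.352191)(0.993156)(-517) + (0.935928)(-231) = -37.87 m.
1° of latitude spans 110900 m, so Δφ = -37.87 / 110900 × 3600 = -1.229″.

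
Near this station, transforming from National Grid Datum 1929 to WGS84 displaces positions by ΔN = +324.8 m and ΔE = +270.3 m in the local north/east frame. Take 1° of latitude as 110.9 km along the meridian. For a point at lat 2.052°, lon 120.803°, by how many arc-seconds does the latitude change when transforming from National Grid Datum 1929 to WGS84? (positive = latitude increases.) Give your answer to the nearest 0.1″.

1° of latitude = 110.9 km, so Δφ = 324.8 / 110900 = 0.0029288° = 10.544″.

Δφ = 10.5″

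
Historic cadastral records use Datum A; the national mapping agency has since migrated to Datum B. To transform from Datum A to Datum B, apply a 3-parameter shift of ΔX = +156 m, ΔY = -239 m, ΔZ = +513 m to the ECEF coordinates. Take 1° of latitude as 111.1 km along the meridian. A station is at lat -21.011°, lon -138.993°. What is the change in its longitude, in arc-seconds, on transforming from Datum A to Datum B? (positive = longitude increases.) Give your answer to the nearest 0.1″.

Δλ = 9.8″

sin φ = -0.358547, cos φ = 0.933512, sin λ = -0.656151, cos λ = -0.754629.
East component: ΔE = −sin λ·ΔX + cos λ·ΔY = −(-0.656151)(156) + (-0.754629)(-239) = 282.72 m.
1° of latitude spans 111100 m; at latitude φ, 1° of longitude spans that × cos φ = 103713.1 m, so Δλ = 282.72 / 103713.1 × 3600 = 9.813″.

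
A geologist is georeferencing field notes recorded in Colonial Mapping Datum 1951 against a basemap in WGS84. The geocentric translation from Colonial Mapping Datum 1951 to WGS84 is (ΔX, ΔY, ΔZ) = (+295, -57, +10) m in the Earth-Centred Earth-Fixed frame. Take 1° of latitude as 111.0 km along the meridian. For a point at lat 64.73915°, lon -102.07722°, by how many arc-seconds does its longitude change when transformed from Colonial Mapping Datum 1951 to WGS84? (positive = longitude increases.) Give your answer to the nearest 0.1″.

Δλ = 22.8″

sin φ = 0.904374, cos φ = 0.426740, sin λ = -0.977867, cos λ = -0.209230.
East component: ΔE = −sin λ·ΔX + cos λ·ΔY = −(-0.977867)(295) + (-0.209230)(-57) = 300.40 m.
1° of latitude spans 111000 m; at latitude φ, 1° of longitude spans that × cos φ = 47368.1 m, so Δλ = 300.40 / 47368.1 × 3600 = 22.830″.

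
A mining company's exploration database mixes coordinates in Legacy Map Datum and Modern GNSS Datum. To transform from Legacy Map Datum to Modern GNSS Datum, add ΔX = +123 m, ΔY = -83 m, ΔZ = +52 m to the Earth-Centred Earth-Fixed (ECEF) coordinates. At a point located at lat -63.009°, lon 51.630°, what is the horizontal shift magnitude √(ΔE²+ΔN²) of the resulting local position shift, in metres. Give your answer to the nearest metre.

The local east axis at (φ, λ) is (−sin λ, cos λ, 0), so ΔE = −sin(51.630°)·123 + cos(51.630°)·(-83) = -147.96 m.
The local north axis is (−sin φ cos λ, −sin φ sin λ, cos φ), giving ΔN = 68.034 − 57.986 + 23.600 = 33.65 m.
Horizontal magnitude = √(ΔE² + ΔN²) = √((-147.96)² + 33.65²) = 151.73 m.

152 m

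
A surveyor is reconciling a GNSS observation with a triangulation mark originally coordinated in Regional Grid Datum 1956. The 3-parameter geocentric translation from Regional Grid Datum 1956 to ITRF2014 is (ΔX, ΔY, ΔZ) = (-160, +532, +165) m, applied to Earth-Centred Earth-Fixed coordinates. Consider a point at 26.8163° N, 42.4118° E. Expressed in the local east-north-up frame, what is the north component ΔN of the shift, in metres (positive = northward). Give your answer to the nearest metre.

ΔN = 39 m

The local north axis is (−sin φ cos λ, −sin φ sin λ, cos φ), giving ΔN = 53.292 − 161.870 + 147.255 = 38.68 m.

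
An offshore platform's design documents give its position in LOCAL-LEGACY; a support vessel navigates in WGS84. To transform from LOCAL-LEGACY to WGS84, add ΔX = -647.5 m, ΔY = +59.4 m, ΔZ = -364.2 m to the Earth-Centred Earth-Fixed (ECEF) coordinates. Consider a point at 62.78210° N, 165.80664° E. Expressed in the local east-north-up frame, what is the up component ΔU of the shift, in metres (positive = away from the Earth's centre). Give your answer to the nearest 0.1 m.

At φ = 62.78210°, λ = 165.80664°: sin φ = 0.889274, cos φ = 0.457376, sin λ = 0.245195, cos λ = -0.969474.
ΔU = cos φ cos λ·ΔX + cos φ sin λ·ΔY + sin φ·ΔZ = (0.457376)(-0.969474)(-647.5) + (0.457376)(0.245195)(59.4) + (0.889274)(-364.2) = -30.10 m.

ΔU = -30.1 m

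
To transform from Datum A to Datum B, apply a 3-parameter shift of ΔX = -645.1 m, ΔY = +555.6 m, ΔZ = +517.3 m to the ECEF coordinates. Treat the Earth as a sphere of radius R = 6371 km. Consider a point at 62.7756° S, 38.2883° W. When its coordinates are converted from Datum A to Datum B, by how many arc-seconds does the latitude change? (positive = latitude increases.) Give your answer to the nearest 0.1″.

sin φ = -0.889222, cos φ = 0.457477, sin λ = -0.619619, cos λ = 0.784903.
North component: ΔN = −sin φ cos λ·ΔX − sin φ sin λ·ΔY + cos φ·ΔZ = −(-0.889222)(0.784903)(-645.1) − (-0.889222)(-0.619619)(555.6) + (0.457477)(517.3) = -519.72 m.
1° of latitude spans πR/180 = 111195 m, so Δφ = -519.72 / 111195 × 3600 = -16.826″.

Δφ = -16.8″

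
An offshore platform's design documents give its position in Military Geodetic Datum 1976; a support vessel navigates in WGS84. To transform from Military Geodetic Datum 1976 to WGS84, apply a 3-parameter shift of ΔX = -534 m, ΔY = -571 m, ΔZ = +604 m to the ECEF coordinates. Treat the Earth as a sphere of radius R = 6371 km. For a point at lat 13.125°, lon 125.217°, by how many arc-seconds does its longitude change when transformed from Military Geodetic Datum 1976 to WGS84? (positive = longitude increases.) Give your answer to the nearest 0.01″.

Δλ = 25.45″

sin φ = 0.227076, cos φ = 0.973877, sin λ = 0.816974, cos λ = -0.576675.
East component: ΔE = −sin λ·ΔX + cos λ·ΔY = −(0.816974)(-534) + (-0.576675)(-571) = 765.55 m.
1° of latitude spans πR/180 = 111195 m; at latitude φ, 1° of longitude spans that × cos φ = 108290.2 m, so Δλ = 765.55 / 108290.2 × 3600 = 25.450″.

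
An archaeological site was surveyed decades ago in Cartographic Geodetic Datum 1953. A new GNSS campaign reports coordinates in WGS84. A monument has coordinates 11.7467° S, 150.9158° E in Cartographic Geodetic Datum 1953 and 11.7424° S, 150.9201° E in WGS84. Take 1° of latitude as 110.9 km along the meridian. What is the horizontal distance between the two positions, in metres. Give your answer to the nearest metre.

667 m

Δφ = -11.7424° − -11.7467° = +0.0043°; Δλ = 150.9201° − 150.9158° = +0.0043°.
ΔN = Δφ × 110900 = 476.9 m; ΔE = Δλ × 110900 × cos(-11.7467°) = +0.0043 × 110900 × 0.979057 = 466.9 m.
Distance = √(ΔE² + ΔN²) = √(466.9² + 476.9²) = 667.4 m.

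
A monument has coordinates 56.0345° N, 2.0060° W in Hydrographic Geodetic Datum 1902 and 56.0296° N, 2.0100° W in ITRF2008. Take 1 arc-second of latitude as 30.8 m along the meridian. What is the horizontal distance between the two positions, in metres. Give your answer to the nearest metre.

597 m

Δφ = 56.0296° − 56.0345° = -0.0049°; Δλ = -2.0100° − -2.0060° = -0.0040°.
1° of latitude = 3600 × 30.80 = 110880 m.
ΔN = Δφ × 110880 = -543.3 m; ΔE = Δλ × 110880 × cos(56.0345°) = -0.0040 × 110880 × 0.558694 = -247.8 m.
Distance = √(ΔE² + ΔN²) = √((-247.8)² + (-543.3)²) = 597.2 m.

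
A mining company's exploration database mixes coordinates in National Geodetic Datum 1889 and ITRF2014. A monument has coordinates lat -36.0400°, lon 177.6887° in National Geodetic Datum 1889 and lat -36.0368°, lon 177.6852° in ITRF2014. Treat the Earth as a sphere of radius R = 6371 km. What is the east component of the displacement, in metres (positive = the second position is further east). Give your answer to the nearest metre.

ΔE = -315 m

Δφ = -36.0368° − -36.0400° = +0.0032°; Δλ = 177.6852° − 177.6887° = -0.0035°.
1° along a meridian = πR/180 = 111195 m.
ΔN = Δφ × 111195 = 355.8 m; ΔE = Δλ × 111195 × cos(-36.0400°) = -0.0035 × 111195 × 0.808606 = -314.7 m.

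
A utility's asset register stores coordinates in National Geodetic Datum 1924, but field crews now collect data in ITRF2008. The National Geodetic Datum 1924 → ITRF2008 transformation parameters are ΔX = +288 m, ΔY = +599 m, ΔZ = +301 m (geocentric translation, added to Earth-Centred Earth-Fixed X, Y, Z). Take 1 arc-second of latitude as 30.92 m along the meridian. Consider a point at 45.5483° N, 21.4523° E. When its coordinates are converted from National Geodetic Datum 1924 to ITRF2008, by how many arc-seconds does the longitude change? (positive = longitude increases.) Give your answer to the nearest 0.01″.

Δλ = 20.88″

sin φ = 0.713841, cos φ = 0.700308, sin λ = 0.365727, cos λ = 0.930722.
East component: ΔE = −sin λ·ΔX + cos λ·ΔY = −(0.365727)(288) + (0.930722)(599) = 452.17 m.
1° of latitude spans 3600 × 30.92 = 111312 m; at latitude φ, 1° of longitude spans that × cos φ = 77952.7 m, so Δλ = 452.17 / 77952.7 × 3600 = 20.882″.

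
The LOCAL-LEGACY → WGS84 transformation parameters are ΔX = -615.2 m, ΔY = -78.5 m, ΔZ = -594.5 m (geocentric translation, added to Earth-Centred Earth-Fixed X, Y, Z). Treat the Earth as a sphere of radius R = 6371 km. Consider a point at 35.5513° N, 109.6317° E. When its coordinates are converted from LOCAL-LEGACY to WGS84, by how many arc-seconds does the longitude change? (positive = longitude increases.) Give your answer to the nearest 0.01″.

sin φ = 0.581432, cos φ = 0.813595, sin λ = 0.941872, cos λ = -0.335973.
East component: ΔE = −sin λ·ΔX + cos λ·ΔY = −(0.941872)(-615.2) + (-0.335973)(-78.5) = 605.81 m.
1° of latitude spans πR/180 = 111195 m; at latitude φ, 1° of longitude spans that × cos φ = 90467.7 m, so Δλ = 605.81 / 90467.7 × 3600 = 24.107″.

Δλ = 24.11″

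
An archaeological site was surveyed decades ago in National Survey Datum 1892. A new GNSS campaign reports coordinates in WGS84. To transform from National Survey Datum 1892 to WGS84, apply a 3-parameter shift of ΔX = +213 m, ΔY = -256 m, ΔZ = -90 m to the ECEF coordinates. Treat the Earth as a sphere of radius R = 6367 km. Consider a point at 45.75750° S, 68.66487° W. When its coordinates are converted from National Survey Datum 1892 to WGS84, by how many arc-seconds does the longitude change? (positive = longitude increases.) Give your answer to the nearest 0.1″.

Δλ = 4.9″

sin φ = -0.716393, cos φ = 0.697697, sin λ = -0.931468, cos λ = 0.363822.
East component: ΔE = −sin λ·ΔX + cos λ·ΔY = −(-0.931468)(213) + (0.363822)(-256) = 105.26 m.
1° of latitude spans πR/180 = 111125 m; at latitude φ, 1° of longitude spans that × cos φ = 77531.6 m, so Δλ = 105.26 / 77531.6 × 3600 = 4.888″.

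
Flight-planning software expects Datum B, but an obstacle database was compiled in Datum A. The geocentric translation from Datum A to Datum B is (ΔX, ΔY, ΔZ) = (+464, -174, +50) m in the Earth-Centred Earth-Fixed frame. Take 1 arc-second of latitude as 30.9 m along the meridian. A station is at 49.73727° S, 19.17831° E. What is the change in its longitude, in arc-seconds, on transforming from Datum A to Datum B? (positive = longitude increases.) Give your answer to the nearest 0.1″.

Δλ = -15.9″

sin φ = -0.763089, cos φ = 0.646294, sin λ = 0.328509, cos λ = 0.944501.
East component: ΔE = −sin λ·ΔX + cos λ·ΔY = −(0.328509)(464) + (0.944501)(-174) = -316.77 m.
1° of latitude spans 3600 × 30.90 = 111240 m; at latitude φ, 1° of longitude spans that × cos φ = 71893.7 m, so Δλ = -316.77 / 71893.7 × 3600 = -15.862″.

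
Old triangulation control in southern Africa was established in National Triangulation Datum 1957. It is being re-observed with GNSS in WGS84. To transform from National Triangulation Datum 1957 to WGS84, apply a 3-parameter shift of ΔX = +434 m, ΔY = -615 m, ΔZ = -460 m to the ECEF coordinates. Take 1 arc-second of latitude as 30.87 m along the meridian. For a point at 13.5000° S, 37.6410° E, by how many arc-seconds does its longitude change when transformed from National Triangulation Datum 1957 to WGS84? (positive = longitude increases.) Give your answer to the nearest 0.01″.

Δλ = -25.05″

sin φ = -0.233445, cos φ = 0.972370, sin λ = 0.610712, cos λ = 0.791853.
East component: ΔE = −sin λ·ΔX + cos λ·ΔY = −(0.610712)(434) + (0.791853)(-615) = -752.04 m.
1° of latitude spans 3600 × 30.87 = 111132 m; at latitude φ, 1° of longitude spans that × cos φ = 108061.4 m, so Δλ = -752.04 / 108061.4 × 3600 = -25.054″.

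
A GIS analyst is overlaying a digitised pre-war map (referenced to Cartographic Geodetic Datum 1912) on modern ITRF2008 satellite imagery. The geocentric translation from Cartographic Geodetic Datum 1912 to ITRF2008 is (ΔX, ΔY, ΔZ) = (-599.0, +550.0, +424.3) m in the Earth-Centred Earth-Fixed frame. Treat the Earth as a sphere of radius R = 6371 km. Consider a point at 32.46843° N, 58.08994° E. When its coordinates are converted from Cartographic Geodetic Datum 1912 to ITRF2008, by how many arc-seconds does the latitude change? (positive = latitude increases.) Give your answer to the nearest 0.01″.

Δφ = 8.98″

sin φ = 0.536835, cos φ = 0.843687, sin λ = 0.848879, cos λ = 0.528587.
North component: ΔN = −sin φ cos λ·ΔX − sin φ sin λ·ΔY + cos φ·ΔZ = −(0.536835)(0.528587)(-599.0) − (0.536835)(0.848879)(550.0) + (0.843687)(424.3) = 277.31 m.
1° of latitude spans πR/180 = 111195 m, so Δφ = 277.31 / 111195 × 3600 = 8.978″.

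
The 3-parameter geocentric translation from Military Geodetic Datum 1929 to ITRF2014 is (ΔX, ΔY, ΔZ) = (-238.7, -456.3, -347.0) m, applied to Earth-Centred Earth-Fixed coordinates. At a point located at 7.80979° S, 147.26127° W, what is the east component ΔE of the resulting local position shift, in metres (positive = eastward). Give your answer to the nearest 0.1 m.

The local east axis at (φ, λ) is (−sin λ, cos λ, 0), so ΔE = −sin(-147.26127°)·(-238.7) + cos(-147.26127°)·(-456.3) = 254.72 m.

ΔE = 254.7 m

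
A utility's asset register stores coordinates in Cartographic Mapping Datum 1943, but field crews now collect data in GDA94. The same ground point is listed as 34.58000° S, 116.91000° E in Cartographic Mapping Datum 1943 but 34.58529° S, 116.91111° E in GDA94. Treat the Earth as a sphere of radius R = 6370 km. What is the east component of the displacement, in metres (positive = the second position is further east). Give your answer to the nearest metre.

Δφ = -34.58529° − -34.58000° = -0.00529°; Δλ = 116.91111° − 116.91000° = +0.00111°.
1° along a meridian = πR/180 = 111177 m.
ΔN = Δφ × 111177 = -588.1 m; ΔE = Δλ × 111177 × cos(-34.58000°) = +0.00111 × 111177 × 0.823335 = 101.6 m.

ΔE = 102 m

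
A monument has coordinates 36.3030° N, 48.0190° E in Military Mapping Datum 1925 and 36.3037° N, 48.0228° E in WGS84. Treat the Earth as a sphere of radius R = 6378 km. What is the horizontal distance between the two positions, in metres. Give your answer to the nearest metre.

Δφ = 36.3037° − 36.3030° = +0.0007°; Δλ = 48.0228° − 48.0190° = +0.0038°.
1° along a meridian = πR/180 = 111317 m.
ΔN = Δφ × 111317 = 77.9 m; ΔE = Δλ × 111317 × cos(36.3030°) = +0.0038 × 111317 × 0.805897 = 340.9 m.
Distance = √(ΔE² + ΔN²) = √(340.9² + 77.9²) = 349.7 m.

350 m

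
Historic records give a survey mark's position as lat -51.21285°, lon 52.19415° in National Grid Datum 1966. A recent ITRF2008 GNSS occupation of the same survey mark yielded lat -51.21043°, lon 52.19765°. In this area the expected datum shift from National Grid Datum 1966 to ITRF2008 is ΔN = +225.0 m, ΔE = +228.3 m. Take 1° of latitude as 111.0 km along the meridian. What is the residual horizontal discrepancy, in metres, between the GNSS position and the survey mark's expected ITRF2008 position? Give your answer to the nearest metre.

46 m

Observed coordinate differences: Δφ = +0.00242°, Δλ = +0.00350°.
Converting to metres (1° lat = 111000 m, cos φ = 0.626429): observed ΔN = 268.6 m, observed ΔE = 243.4 m.
Subtracting the expected shift leaves a residual of 268.6 − (225.0) = 43.6 m north and 243.4 − (228.3) = 15.1 m east.
Residual distance = √(43.6² + 15.1²) = 46.1 m.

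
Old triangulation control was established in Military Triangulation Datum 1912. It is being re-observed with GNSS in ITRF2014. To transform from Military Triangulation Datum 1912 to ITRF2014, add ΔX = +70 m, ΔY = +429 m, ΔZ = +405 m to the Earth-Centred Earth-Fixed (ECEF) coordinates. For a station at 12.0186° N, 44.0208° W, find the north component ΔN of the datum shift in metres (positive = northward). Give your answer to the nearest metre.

ΔN = 448 m

At φ = 12.0186°, λ = -44.0208°: sin φ = 0.208229, cos φ = 0.978080, sin λ = -0.694919, cos λ = 0.719088.
ΔN = −sin φ cos λ·ΔX − sin φ sin λ·ΔY + cos φ·ΔZ = −(0.208229)(0.719088)(70) − (0.208229)(-0.694919)(429) + (0.978080)(405) = 447.72 m.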